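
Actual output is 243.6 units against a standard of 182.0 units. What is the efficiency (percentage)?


Efficiency = (actual / standard) × 100
= (243.6 / 182.0) × 100
= 133.8%


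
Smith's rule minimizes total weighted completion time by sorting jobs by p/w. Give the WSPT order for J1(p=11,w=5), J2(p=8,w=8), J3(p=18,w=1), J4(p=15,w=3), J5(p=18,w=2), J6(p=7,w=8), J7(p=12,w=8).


WSPT (Smith's rule): sort by p/w ascending
  J6: p/w = 7/8 = 0.875
  J2: p/w = 8/8 = 1.000
  J7: p/w = 12/8 = 1.500
  J1: p/w = 11/5 = 2.200
  J4: p/w = 15/3 = 5.000
  J5: p/w = 18/2 = 9.000
  J3: p/w = 18/1 = 18.000
Order: J6 → J2 → J7 → J1 → J4 → J5 → J3


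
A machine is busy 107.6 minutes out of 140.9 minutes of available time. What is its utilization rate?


Utilization = busy / total × 100
= 107.6 / 140.9 × 100
= 76.4%


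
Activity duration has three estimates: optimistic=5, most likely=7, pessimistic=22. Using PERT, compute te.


te = (o + 4m + p) / 6
= (5 + 4×7 + 22) / 6
= (5 + 28 + 22) / 6
= 55 / 6
= 9.17


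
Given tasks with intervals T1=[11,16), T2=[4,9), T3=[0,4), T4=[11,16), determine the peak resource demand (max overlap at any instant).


Check each time point for overlaps:
  t=11: 2 tasks active (T1, T4)
Max concurrent = 2


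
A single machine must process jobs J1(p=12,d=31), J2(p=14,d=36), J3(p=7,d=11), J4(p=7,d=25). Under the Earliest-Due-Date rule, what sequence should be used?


EDD: sort by earliest due date
  J3: d=11, p=7
  J4: d=25, p=7
  J1: d=31, p=12
  J2: d=36, p=14
Order: J3 → J4 → J1 → J2


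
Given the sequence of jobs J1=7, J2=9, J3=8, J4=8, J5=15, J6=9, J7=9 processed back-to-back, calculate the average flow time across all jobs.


Completion times:
  J1: completes at 7
  J2: completes at 16
  J3: completes at 24
  J4: completes at 32
  J5: completes at 47
  J6: completes at 56
  J7: completes at 65
Sum = 247
Average = 247/7
= 35.29


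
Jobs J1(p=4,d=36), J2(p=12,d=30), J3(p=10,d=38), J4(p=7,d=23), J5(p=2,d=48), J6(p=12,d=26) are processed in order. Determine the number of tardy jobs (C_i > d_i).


Completion vs due date:
  J1: C=4, d=36 → on time
  J2: C=16, d=30 → on time
  J3: C=26, d=38 → on time
  J4: C=33, d=23 → TARDY
  J5: C=35, d=48 → on time
  J6: C=47, d=26 → TARDY
Tardy jobs: J4, J6
Count = 2


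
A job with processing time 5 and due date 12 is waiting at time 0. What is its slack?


Slack = due - current_time - processing
= 12 - 0 - 5
= 7


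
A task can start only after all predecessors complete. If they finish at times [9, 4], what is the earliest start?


ES = max of all predecessor completion times
Predecessors: [9, 4]
ES = max(9, 4)
= 9


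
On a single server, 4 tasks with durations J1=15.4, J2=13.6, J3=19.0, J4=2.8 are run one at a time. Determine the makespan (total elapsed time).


Sequential makespan: sum all processing times
= 15.4 + 13.6 + 19.0 + 2.8
= 50.8 time units


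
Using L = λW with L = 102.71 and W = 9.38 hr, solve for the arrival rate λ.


Little's law: L = λW → λ = L / W
= 102.71 / 9.38
= 10.95 per hour


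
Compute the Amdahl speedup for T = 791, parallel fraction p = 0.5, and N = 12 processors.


Amdahl's law: T_p = T × ((1-p) + p/N)
= 791 × ((1-0.5) + 0.5/12)
= 791 × (0.50 + 0.0417)
= 791 × 0.5417
= 428.46
Speedup = 791/428.46
= 1.85×


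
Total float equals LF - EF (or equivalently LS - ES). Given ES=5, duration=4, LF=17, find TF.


EF = ES + duration = 5 + 4 = 9
LS = LF - duration = 17 - 4 = 13
Total Float = LF - EF = 17 - 9
(or LS - ES = 13 - 5)
= 8


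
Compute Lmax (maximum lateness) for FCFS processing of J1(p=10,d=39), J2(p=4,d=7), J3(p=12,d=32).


Lateness per job (L = C - d):
  J1: C=10, d=39, L=-29
  J2: C=14, d=7, L=7
  J3: C=26, d=32, L=-6
Lmax = max(-29, 7, -6)
= 7


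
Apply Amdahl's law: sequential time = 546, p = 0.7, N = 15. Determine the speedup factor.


Amdahl's law: T_p = T × ((1-p) + p/N)
= 546 × ((1-0.7) + 0.7/15)
= 546 × (0.30 + 0.0467)
= 546 × 0.3467
= 189.28
Speedup = 546/189.28
= 2.88×


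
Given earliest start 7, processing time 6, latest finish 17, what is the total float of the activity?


EF = ES + duration = 7 + 6 = 13
LS = LF - duration = 17 - 6 = 11
Total Float = LF - EF = 17 - 13
(or LS - ES = 11 - 7)
= 4


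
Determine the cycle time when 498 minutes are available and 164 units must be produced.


Cycle time = available time / demand
= 498 / 164
= 3.04 min/unit


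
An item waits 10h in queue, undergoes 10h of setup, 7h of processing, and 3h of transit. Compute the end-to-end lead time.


Lead time = queue + setup + processing + transit
= 10 + 10 + 7 + 3
= 30 hours


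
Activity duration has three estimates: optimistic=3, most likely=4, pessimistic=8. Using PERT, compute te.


te = (o + 4m + p) / 6
= (3 + 4×4 + 8) / 6
= (3 + 16 + 8) / 6
= 27 / 6
= 4.50


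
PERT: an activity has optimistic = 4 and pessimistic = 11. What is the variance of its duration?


σ² = ((p - o) / 6)² = (p - o)² / 36
= (11 - 4)² / 36
= 7² / 36
= 49 / 36
= 1.3611


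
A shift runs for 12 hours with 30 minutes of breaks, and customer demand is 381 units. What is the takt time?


Available = 12×60 - 30 = 690 min
Takt time = 690 / 381
= 1.81 min/unit


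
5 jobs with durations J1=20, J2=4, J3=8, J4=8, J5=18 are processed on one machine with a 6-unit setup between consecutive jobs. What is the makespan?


Makespan = Σ processing + (n-1) × setup
= (20 + 4 + 8 + 8 + 18) + (5-1)×6
= 58 + 24
= 82 time units


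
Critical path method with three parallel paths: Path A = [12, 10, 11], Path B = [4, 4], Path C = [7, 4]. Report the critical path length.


Path A: 12 + 10 + 11 = 33
Path B: 4 + 4 = 8
Path C: 7 + 4 = 11
Critical path = longest = max(33, 8, 11)
= 33 (Path A)


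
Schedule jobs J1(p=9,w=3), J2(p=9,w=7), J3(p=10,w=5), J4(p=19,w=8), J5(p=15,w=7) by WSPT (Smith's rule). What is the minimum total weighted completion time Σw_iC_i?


WSPT order (by p/w): J2 → J3 → J5 → J4 → J1
  J2: C=9, w·C=7×9=63
  J3: C=19, w·C=5×19=95
  J5: C=34, w·C=7×34=238
  J4: C=53, w·C=8×53=424
  J1: C=62, w·C=3×62=186
Σ w·C = 1006
= 1006


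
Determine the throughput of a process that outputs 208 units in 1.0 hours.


Throughput = units / time
= 208 / 1.0
= 208.0 units/hour


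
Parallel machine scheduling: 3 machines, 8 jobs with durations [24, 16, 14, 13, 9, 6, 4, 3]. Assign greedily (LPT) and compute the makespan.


Jobs (LPT sorted): [24, 16, 14, 13, 9, 6, 4, 3]
Machines: 3
  J=24 → Machine 1 (load: 0+24=24)
  J=16 → Machine 2 (load: 0+16=16)
  J=14 → Machine 3 (load: 0+14=14)
  J=13 → Machine 3 (load: 14+13=27)
  J=9 → Machine 2 (load: 16+9=25)
  J=6 → Machine 1 (load: 24+6=30)
  J=4 → Machine 2 (load: 25+4=29)
  J=3 → Machine 3 (load: 27+3=30)
Machine loads: [30, 29, 30]
Makespan = max = 30 time units


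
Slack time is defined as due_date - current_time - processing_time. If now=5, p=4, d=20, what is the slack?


Slack = due - current_time - processing
= 20 - 5 - 4
= 11


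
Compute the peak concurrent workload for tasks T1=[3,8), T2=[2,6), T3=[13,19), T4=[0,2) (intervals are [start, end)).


Check each time point for overlaps:
  t=3: 2 tasks active (T1, T2)
Max concurrent = 2


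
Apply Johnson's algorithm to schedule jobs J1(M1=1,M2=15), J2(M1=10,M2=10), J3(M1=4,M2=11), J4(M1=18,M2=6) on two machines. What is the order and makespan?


Johnson's rule:
Group 1 (M1≤M2, sort by M1): ['J1', 'J3', 'J2']
Group 2 (M1>M2, sort desc M2): ['J4']
Sequence: J1 → J3 → J2 → J4
Makespan calculation:
  J1: M1 done=1, M2 done=16
  J3: M1 done=5, M2 done=27
  J2: M1 done=15, M2 done=37
  J4: M1 done=33, M2 done=43
= Sequence: J1 → J3 → J2 → J4, Makespan: 43


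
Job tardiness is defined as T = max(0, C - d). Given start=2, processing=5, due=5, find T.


Completion = start + processing = 2 + 5 = 7
Tardiness = max(0, C - d) = max(0, 7 - 5)
= max(0, 2)
= 2


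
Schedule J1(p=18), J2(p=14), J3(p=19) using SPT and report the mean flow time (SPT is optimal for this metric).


SPT order: J2 → J1 → J3
Completion times:
  J2: C=14
  J1: C=32
  J3: C=51
Sum = 97, n = 3
Mean flow = 97/3
= 32.33


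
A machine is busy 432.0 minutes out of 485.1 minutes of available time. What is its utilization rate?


Utilization = busy / total × 100
= 432.0 / 485.1 × 100
= 89.1%


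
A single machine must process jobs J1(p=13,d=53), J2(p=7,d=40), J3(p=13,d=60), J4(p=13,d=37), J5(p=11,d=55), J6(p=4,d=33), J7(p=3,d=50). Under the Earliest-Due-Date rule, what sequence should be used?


EDD: sort by earliest due date
  J6: d=33, p=4
  J4: d=37, p=13
  J2: d=40, p=7
  J7: d=50, p=3
  J1: d=53, p=13
  J5: d=55, p=11
  J3: d=60, p=13
Order: J6 → J4 → J2 → J7 → J1 → J5 → J3


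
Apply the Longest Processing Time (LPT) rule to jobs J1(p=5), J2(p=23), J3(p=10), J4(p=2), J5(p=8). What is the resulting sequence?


LPT: sort by longest processing time first
  J2: p=23
  J3: p=10
  J5: p=8
  J1: p=5
  J4: p=2
Order: J2 → J3 → J5 → J1 → J4


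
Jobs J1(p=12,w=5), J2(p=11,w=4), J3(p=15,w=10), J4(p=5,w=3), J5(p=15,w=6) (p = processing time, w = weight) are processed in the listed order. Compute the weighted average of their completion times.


Completion times:
  J1: C=12, w×C=5×12=60
  J2: C=23, w×C=4×23=92
  J3: C=38, w×C=10×38=380
  J4: C=43, w×C=3×43=129
  J5: C=58, w×C=6×58=348
Sum w×C = 1009
Sum w = 28
Weighted avg = 1009/28
= 36.04


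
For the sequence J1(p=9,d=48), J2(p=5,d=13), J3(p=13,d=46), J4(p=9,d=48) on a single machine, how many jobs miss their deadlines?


Completion vs due date:
  J1: C=9, d=48 → on time
  J2: C=14, d=13 → TARDY
  J3: C=27, d=46 → on time
  J4: C=36, d=48 → on time
Tardy jobs: J2
Count = 1


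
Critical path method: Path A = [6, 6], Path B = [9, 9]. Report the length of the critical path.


Path A: 6 + 6 = 12
Path B: 9 + 9 = 18
Critical path = longest = max(12, 18)
= 18 (Path B)


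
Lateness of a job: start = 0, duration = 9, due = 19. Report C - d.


Completion = 0 + 9 = 9
Lateness = C - d = 9 - 19
= -10


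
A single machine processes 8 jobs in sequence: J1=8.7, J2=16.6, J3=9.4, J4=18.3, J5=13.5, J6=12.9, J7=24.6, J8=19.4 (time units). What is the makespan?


Sequential makespan: sum all processing times
= 8.7 + 16.6 + 9.4 + 18.3 + 13.5 + 12.9 + 24.6 + 19.4
= 123.4 time units


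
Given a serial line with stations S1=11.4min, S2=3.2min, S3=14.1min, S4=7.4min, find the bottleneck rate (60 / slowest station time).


Bottleneck = longest station time
Station times: [11.4, 3.2, 14.1, 7.4]
Max = 14.1 min
Rate = 60 / 14.1
= 4.26 units/hour (bottleneck: 14.1min)


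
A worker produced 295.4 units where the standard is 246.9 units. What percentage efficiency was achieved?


Efficiency = (actual / standard) × 100
= (295.4 / 246.9) × 100
= 119.6%


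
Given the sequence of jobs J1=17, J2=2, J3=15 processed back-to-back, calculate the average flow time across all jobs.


Completion times:
  J1: completes at 17
  J2: completes at 19
  J3: completes at 34
Sum = 70
Average = 70/3
= 23.33


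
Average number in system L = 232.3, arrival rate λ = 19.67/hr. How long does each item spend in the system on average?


Little's law: L = λW → W = L / λ
= 232.3 / 19.67
= 11.81 hours


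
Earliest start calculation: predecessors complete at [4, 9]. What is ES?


ES = max of all predecessor completion times
Predecessors: [4, 9]
ES = max(4, 9)
= 9


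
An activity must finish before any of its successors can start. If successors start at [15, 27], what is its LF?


LF = min of all successor start times
Successors start at: [15, 27]
LF = min(15, 27)
= 15


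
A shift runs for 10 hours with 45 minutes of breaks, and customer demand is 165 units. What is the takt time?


Available = 10×60 - 45 = 555 min
Takt time = 555 / 165
= 3.36 min/unit


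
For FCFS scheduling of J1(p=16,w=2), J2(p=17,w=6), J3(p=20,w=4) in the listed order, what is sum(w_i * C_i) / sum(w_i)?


Completion times:
  J1: C=16, w×C=2×16=32
  J2: C=33, w×C=6×33=198
  J3: C=53, w×C=4×53=212
Sum w×C = 442
Sum w = 12
Weighted avg = 442/12
= 36.83


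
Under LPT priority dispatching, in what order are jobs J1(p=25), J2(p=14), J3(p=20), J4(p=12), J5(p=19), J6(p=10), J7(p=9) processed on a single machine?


LPT: sort by longest processing time first
  J1: p=25
  J3: p=20
  J5: p=19
  J2: p=14
  J4: p=12
  J6: p=10
  J7: p=9
Order: J1 → J3 → J5 → J2 → J4 → J6 → J7


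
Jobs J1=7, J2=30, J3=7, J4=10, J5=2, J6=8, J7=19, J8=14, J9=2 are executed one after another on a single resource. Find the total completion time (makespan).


Sequential makespan: sum all processing times
= 7 + 30 + 7 + 10 + 2 + 8 + 19 + 14 + 2
= 99 time units


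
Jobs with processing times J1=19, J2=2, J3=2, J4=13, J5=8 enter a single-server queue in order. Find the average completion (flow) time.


Completion times:
  J1: completes at 19
  J2: completes at 21
  J3: completes at 23
  J4: completes at 36
  J5: completes at 44
Sum = 143
Average = 143/5
= 28.60


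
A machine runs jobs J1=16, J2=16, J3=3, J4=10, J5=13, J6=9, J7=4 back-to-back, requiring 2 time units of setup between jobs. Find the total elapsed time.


Makespan = Σ processing + (n-1) × setup
= (16 + 16 + 3 + 10 + 13 + 9 + 4) + (7-1)×2
= 71 + 12
= 83 time units


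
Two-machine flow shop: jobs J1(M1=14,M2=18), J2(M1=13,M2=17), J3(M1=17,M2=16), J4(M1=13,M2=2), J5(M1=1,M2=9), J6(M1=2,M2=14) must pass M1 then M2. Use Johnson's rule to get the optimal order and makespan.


Johnson's rule:
Group 1 (M1≤M2, sort by M1): ['J5', 'J6', 'J2', 'J1']
Group 2 (M1>M2, sort desc M2): ['J3', 'J4']
Sequence: J5 → J6 → J2 → J1 → J3 → J4
Makespan calculation:
  J5: M1 done=1, M2 done=10
  J6: M1 done=3, M2 done=24
  J2: M1 done=16, M2 done=41
  J1: M1 done=30, M2 done=59
  J3: M1 done=47, M2 done=75
  J4: M1 done=60, M2 done=77
= Sequence: J5 → J6 → J2 → J1 → J3 → J4, Makespan: 77


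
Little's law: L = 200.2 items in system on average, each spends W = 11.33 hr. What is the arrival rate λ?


Little's law: L = λW → λ = L / W
= 200.2 / 11.33
= 17.67 per hour


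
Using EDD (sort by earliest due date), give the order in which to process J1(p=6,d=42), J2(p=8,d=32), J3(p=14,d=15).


EDD: sort by earliest due date
  J3: d=15, p=14
  J2: d=32, p=8
  J1: d=42, p=6
Order: J3 → J2 → J1


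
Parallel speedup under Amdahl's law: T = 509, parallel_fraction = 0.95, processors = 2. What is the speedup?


Amdahl's law: T_p = T × ((1-p) + p/N)
= 509 × ((1-0.95) + 0.95/2)
= 509 × (0.05 + 0.4750)
= 509 × 0.5250
= 267.23
Speedup = 509/267.23
= 1.90×


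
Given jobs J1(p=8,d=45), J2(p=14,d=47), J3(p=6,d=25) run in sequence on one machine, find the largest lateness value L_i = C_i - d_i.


Lateness per job (L = C - d):
  J1: C=8, d=45, L=-37
  J2: C=22, d=47, L=-25
  J3: C=28, d=25, L=3
Lmax = max(-37, -25, 3)
= 3


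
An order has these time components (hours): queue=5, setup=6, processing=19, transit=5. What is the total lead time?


Lead time = queue + setup + processing + transit
= 5 + 6 + 19 + 5
= 35 hours


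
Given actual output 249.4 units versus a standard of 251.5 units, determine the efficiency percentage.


Efficiency = (actual / standard) × 100
= (249.4 / 251.5) × 100
= 99.2%


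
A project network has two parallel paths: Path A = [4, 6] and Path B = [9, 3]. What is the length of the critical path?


Path A: 4 + 6 = 10
Path B: 9 + 3 = 12
Critical path = longest = max(10, 12)
= 12 (Path B)


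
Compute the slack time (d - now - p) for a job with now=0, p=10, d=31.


Slack = due - current_time - processing
= 31 - 0 - 10
= 21


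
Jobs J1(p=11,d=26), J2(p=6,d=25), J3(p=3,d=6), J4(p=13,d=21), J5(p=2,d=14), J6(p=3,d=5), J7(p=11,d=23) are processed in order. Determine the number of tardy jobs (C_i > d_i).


Completion vs due date:
  J1: C=11, d=26 → on time
  J2: C=17, d=25 → on time
  J3: C=20, d=6 → TARDY
  J4: C=33, d=21 → TARDY
  J5: C=35, d=14 → TARDY
  J6: C=38, d=5 → TARDY
  J7: C=49, d=23 → TARDY
Tardy jobs: J3, J4, J5, J6, J7
Count = 5


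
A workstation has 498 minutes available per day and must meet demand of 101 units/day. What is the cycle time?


Cycle time = available time / demand
= 498 / 101
= 4.93 min/unit


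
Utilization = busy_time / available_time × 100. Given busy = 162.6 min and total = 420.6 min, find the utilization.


Utilization = busy / total × 100
= 162.6 / 420.6 × 100
= 38.7%


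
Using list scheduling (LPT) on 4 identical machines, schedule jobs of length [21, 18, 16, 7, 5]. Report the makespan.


Jobs (LPT sorted): [21, 18, 16, 7, 5]
Machines: 4
  J=21 → Machine 1 (load: 0+21=21)
  J=18 → Machine 2 (load: 0+18=18)
  J=16 → Machine 3 (load: 0+16=16)
  J=7 → Machine 4 (load: 0+7=7)
  J=5 → Machine 4 (load: 7+5=12)
Machine loads: [21, 18, 16, 12]
Makespan = max = 21 time units


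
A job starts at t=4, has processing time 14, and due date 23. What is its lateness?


Completion = 4 + 14 = 18
Lateness = C - d = 18 - 23
= -5


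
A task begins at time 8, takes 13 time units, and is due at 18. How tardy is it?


Completion = start + processing = 8 + 13 = 21
Tardiness = max(0, C - d) = max(0, 21 - 18)
= max(0, 3)
= 3


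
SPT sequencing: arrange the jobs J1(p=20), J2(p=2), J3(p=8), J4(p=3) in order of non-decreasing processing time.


SPT: sort by shortest processing time
  J2: p=2
  J4: p=3
  J3: p=8
  J1: p=20
Order: J2 → J4 → J3 → J1


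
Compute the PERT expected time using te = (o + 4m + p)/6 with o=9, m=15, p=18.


te = (o + 4m + p) / 6
= (9 + 4×15 + 18) / 6
= (9 + 60 + 18) / 6
= 87 / 6
= 14.50


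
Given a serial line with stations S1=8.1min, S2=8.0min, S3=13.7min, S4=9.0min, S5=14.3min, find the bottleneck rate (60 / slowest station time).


Bottleneck = longest station time
Station times: [8.1, 8.0, 13.7, 9.0, 14.3]
Max = 14.3 min
Rate = 60 / 14.3
= 4.20 units/hour (bottleneck: 14.3min)


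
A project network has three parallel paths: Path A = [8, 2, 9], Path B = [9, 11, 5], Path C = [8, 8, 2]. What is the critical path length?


Path A: 8 + 2 + 9 = 19
Path B: 9 + 11 + 5 = 25
Path C: 8 + 8 + 2 = 18
Critical path = longest = max(19, 25, 18)
= 25 (Path B)


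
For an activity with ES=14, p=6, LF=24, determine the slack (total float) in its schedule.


EF = ES + duration = 14 + 6 = 20
LS = LF - duration = 24 - 6 = 18
Total Float = LF - EF = 24 - 20
(or LS - ES = 18 - 14)
= 4


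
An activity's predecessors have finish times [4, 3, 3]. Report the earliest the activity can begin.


ES = max of all predecessor completion times
Predecessors: [4, 3, 3]
ES = max(4, 3, 3)
= 4


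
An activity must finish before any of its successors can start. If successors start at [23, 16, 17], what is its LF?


LF = min of all successor start times
Successors start at: [23, 16, 17]
LF = min(23, 16, 17)
= 16


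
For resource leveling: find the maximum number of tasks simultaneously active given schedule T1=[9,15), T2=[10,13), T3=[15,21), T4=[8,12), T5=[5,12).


Check each time point for overlaps:
  t=10: 4 tasks active (T1, T2, T4, T5)
Max concurrent = 4


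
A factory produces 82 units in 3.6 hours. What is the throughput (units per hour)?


Throughput = units / time
= 82 / 3.6
= 22.8 units/hour


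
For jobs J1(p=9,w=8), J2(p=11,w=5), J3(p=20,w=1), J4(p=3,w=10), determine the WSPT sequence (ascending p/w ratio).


WSPT (Smith's rule): sort by p/w ascending
  J4: p/w = 3/10 = 0.300
  J1: p/w = 9/8 = 1.125
  J2: p/w = 11/5 = 2.200
  J3: p/w = 20/1 = 20.000
Order: J4 → J1 → J2 → J3


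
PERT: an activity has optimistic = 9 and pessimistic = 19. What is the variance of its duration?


σ² = ((p - o) / 6)² = (p - o)² / 36
= (19 - 9)² / 36
= 10² / 36
= 100 / 36
= 2.7778


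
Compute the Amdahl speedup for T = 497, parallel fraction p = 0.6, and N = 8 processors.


Amdahl's law: T_p = T × ((1-p) + p/N)
= 497 × ((1-0.6) + 0.6/8)
= 497 × (0.40 + 0.0750)
= 497 × 0.4750
= 236.08
Speedup = 497/236.08
= 2.11×


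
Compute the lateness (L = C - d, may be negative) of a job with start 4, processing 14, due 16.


Completion = 4 + 14 = 18
Lateness = C - d = 18 - 16
= 2


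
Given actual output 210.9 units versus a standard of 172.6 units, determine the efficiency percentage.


Efficiency = (actual / standard) × 100
= (210.9 / 172.6) × 100
= 122.2%


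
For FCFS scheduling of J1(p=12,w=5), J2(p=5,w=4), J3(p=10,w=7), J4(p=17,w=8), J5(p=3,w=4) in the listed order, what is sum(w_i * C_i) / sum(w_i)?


Completion times:
  J1: C=12, w×C=5×12=60
  J2: C=17, w×C=4×17=68
  J3: C=27, w×C=7×27=189
  J4: C=44, w×C=8×44=352
  J5: C=47, w×C=4×47=188
Sum w×C = 857
Sum w = 28
Weighted avg = 857/28
= 30.61


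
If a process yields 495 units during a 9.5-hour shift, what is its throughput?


Throughput = units / time
= 495 / 9.5
= 52.1 units/hour


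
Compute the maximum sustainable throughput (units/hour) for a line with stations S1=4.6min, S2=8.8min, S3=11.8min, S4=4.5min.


Bottleneck = longest station time
Station times: [4.6, 8.8, 11.8, 4.5]
Max = 11.8 min
Rate = 60 / 11.8
= 5.08 units/hour (bottleneck: 11.8min)


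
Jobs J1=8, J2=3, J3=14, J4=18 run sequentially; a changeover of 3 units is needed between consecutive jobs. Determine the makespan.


Makespan = Σ processing + (n-1) × setup
= (8 + 3 + 14 + 18) + (4-1)×3
= 43 + 9
= 52 time units


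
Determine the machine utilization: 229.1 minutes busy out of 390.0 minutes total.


Utilization = busy / total × 100
= 229.1 / 390.0 × 100
= 58.7%


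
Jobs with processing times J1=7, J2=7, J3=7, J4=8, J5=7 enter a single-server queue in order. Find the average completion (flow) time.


Completion times:
  J1: completes at 7
  J2: completes at 14
  J3: completes at 21
  J4: completes at 29
  J5: completes at 36
Sum = 107
Average = 107/5
= 21.40


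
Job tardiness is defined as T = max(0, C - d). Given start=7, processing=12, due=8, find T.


Completion = start + processing = 7 + 12 = 19
Tardiness = max(0, C - d) = max(0, 19 - 8)
= max(0, 11)
= 11


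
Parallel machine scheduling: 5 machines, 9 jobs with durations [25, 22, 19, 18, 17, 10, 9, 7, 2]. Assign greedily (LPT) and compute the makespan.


Jobs (LPT sorted): [25, 22, 19, 18, 17, 10, 9, 7, 2]
Machines: 5
  J=25 → Machine 1 (load: 0+25=25)
  J=22 → Machine 2 (load: 0+22=22)
  J=19 → Machine 3 (load: 0+19=19)
  J=18 → Machine 4 (load: 0+18=18)
  J=17 → Machine 5 (load: 0+17=17)
  J=10 → Machine 5 (load: 17+10=27)
  J=9 → Machine 4 (load: 18+9=27)
  J=7 → Machine 3 (load: 19+7=26)
  J=2 → Machine 2 (load: 22+2=24)
Machine loads: [25, 24, 26, 27, 27]
Makespan = max = 27 time units


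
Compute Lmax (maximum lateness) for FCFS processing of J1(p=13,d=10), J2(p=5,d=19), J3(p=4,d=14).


Lateness per job (L = C - d):
  J1: C=13, d=10, L=3
  J2: C=18, d=19, L=-1
  J3: C=22, d=14, L=8
Lmax = max(3, -1, 8)
= 8


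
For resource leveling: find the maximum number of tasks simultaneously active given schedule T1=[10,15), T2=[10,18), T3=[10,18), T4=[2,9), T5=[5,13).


Check each time point for overlaps:
  t=10: 4 tasks active (T1, T2, T3, T5)
Max concurrent = 4


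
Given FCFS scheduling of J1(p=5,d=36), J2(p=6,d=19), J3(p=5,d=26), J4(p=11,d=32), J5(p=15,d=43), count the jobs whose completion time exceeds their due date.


Completion vs due date:
  J1: C=5, d=36 → on time
  J2: C=11, d=19 → on time
  J3: C=16, d=26 → on time
  J4: C=27, d=32 → on time
  J5: C=42, d=43 → on time
Tardy jobs: none
Count = 0


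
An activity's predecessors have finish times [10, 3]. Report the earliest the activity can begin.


ES = max of all predecessor completion times
Predecessors: [10, 3]
ES = max(10, 3)
= 10


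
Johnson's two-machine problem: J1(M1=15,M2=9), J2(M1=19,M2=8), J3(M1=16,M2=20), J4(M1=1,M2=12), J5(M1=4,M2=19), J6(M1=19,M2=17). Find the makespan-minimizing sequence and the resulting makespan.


Johnson's rule:
Group 1 (M1≤M2, sort by M1): ['J4', 'J5', 'J3']
Group 2 (M1>M2, sort desc M2): ['J6', 'J1', 'J2']
Sequence: J4 → J5 → J3 → J6 → J1 → J2
Makespan calculation:
  J4: M1 done=1, M2 done=13
  J5: M1 done=5, M2 done=32
  J3: M1 done=21, M2 done=52
  J6: M1 done=40, M2 done=69
  J1: M1 done=55, M2 done=78
  J2: M1 done=74, M2 done=86
= Sequence: J4 → J5 → J3 → J6 → J1 → J2, Makespan: 86


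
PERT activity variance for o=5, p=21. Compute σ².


σ² = ((p - o) / 6)² = (p - o)² / 36
= (21 - 5)² / 36
= 16² / 36
= 256 / 36
= 7.1111


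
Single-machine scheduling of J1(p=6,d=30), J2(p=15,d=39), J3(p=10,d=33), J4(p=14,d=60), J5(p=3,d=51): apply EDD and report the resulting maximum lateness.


EDD order: J1 → J3 → J2 → J5 → J4
Completion and lateness:
  J1: C=6, d=30, L=6-30=-24
  J3: C=16, d=33, L=16-33=-17
  J2: C=31, d=39, L=31-39=-8
  J5: C=34, d=51, L=34-51=-17
  J4: C=48, d=60, L=48-60=-12
Lmax = max(-24, -17, -8, -17, -12)
= -8


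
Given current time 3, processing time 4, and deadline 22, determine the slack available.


Slack = due - current_time - processing
= 22 - 3 - 4
= 15


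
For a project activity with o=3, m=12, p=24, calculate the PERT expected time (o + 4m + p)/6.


te = (o + 4m + p) / 6
= (3 + 4×12 + 24) / 6
= (3 + 48 + 24) / 6
= 75 / 6
= 12.50


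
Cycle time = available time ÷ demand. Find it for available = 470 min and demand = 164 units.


Cycle time = available time / demand
= 470 / 164
= 2.87 min/unit


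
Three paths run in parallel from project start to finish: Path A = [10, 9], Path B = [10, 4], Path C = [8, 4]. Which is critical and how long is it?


Path A: 10 + 9 = 19
Path B: 10 + 4 = 14
Path C: 8 + 4 = 12
Critical path = longest = max(19, 14, 12)
= 19 (Path A)


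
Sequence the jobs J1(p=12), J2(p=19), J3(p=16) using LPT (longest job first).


LPT: sort by longest processing time first
  J2: p=19
  J3: p=16
  J1: p=12
Order: J2 → J3 → J1


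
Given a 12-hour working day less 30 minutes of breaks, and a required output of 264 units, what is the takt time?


Available = 12×60 - 30 = 690 min
Takt time = 690 / 264
= 2.61 min/unit


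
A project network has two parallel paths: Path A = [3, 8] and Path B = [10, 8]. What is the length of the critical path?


Path A: 3 + 8 = 11
Path B: 10 + 8 = 18
Critical path = longest = max(11, 18)
= 18 (Path B)


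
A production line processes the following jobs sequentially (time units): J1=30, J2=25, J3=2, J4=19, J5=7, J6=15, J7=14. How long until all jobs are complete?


Sequential makespan: sum all processing times
= 30 + 25 + 2 + 19 + 7 + 15 + 14
= 112 time units


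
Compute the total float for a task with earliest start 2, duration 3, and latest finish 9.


EF = ES + duration = 2 + 3 = 5
LS = LF - duration = 9 - 3 = 6
Total Float = LF - EF = 9 - 5
(or LS - ES = 6 - 2)
= 4


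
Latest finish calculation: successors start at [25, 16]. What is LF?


LF = min of all successor start times
Successors start at: [25, 16]
LF = min(25, 16)
= 16


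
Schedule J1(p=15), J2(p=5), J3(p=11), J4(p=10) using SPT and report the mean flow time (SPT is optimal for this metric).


SPT order: J2 → J4 → J3 → J1
Completion times:
  J2: C=5
  J4: C=15
  J3: C=26
  J1: C=41
Sum = 87, n = 4
Mean flow = 87/4
= 21.75


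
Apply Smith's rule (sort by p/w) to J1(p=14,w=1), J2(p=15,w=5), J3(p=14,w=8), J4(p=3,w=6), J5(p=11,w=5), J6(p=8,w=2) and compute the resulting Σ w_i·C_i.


WSPT order (by p/w): J4 → J3 → J5 → J2 → J6 → J1
  J4: C=3, w·C=6×3=18
  J3: C=17, w·C=8×17=136
  J5: C=28, w·C=5×28=140
  J2: C=43, w·C=5×43=215
  J6: C=51, w·C=2×51=102
  J1: C=65, w·C=1×65=65
Σ w·C = 676
= 676


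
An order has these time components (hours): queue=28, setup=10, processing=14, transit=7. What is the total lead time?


Lead time = queue + setup + processing + transit
= 28 + 10 + 14 + 7
= 59 hours


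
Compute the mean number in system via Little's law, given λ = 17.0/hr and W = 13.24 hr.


Little's law: L = λ × W
= 17.0 × 13.24
= 225.08


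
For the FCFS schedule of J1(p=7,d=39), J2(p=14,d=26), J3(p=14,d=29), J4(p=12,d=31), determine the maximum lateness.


Lateness per job (L = C - d):
  J1: C=7, d=39, L=-32
  J2: C=21, d=26, L=-5
  J3: C=35, d=29, L=6
  J4: C=47, d=31, L=16
Lmax = max(-32, -5, 6, 16)
= 16


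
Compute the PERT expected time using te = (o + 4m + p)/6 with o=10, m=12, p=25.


te = (o + 4m + p) / 6
= (10 + 4×12 + 25) / 6
= (10 + 48 + 25) / 6
= 83 / 6
= 13.83


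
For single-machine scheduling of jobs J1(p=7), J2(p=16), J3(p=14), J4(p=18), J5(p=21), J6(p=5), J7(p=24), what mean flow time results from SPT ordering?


SPT order: J6 → J1 → J3 → J2 → J4 → J5 → J7
Completion times:
  J6: C=5
  J1: C=12
  J3: C=26
  J2: C=42
  J4: C=60
  J5: C=81
  J7: C=105
Sum = 331, n = 7
Mean flow = 331/7
= 47.29


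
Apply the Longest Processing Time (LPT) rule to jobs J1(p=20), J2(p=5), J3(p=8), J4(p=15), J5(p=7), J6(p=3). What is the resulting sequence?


LPT: sort by longest processing time first
  J1: p=20
  J4: p=15
  J3: p=8
  J5: p=7
  J2: p=5
  J6: p=3
Order: J1 → J4 → J3 → J5 → J2 → J6


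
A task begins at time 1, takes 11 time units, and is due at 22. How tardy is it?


Completion = start + processing = 1 + 11 = 12
Tardiness = max(0, C - d) = max(0, 12 - 22)
= max(0, -10)
= 0


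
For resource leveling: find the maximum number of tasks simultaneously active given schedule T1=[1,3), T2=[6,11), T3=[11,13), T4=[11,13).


Check each time point for overlaps:
  t=11: 2 tasks active (T3, T4)
Max concurrent = 2


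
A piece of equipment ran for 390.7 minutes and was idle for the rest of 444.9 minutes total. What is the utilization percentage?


Utilization = busy / total × 100
= 390.7 / 444.9 × 100
= 87.8%


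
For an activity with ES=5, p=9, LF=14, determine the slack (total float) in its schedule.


EF = ES + duration = 5 + 9 = 14
LS = LF - duration = 14 - 9 = 5
Total Float = LF - EF = 14 - 14
(or LS - ES = 5 - 5)
= 0


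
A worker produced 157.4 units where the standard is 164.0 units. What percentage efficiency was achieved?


Efficiency = (actual / standard) × 100
= (157.4 / 164.0) × 100
= 96.0%


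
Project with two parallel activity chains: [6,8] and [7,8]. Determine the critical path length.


Path A: 6 + 8 = 14
Path B: 7 + 8 = 15
Critical path = longest = max(14, 15)
= 15 (Path B)


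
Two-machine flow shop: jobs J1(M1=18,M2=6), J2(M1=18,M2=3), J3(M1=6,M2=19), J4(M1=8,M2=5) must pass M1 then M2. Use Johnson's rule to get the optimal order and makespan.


Johnson's rule:
Group 1 (M1≤M2, sort by M1): ['J3']
Group 2 (M1>M2, sort desc M2): ['J1', 'J4', 'J2']
Sequence: J3 → J1 → J4 → J2
Makespan calculation:
  J3: M1 done=6, M2 done=25
  J1: M1 done=24, M2 done=31
  J4: M1 done=32, M2 done=37
  J2: M1 done=50, M2 done=53
= Sequence: J3 → J1 → J4 → J2, Makespan: 53


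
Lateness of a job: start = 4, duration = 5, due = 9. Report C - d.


Completion = 4 + 5 = 9
Lateness = C - d = 9 - 9
= 0


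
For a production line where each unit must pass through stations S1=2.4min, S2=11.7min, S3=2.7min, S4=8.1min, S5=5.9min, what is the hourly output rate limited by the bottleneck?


Bottleneck = longest station time
Station times: [2.4, 11.7, 2.7, 8.1, 5.9]
Max = 11.7 min
Rate = 60 / 11.7
= 5.13 units/hour (bottleneck: 11.7min)


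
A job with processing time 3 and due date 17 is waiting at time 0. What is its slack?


Slack = due - current_time - processing
= 17 - 0 - 3
= 14


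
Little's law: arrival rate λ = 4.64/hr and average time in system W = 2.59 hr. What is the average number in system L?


Little's law: L = λ × W
= 4.64 × 2.59
= 12.02


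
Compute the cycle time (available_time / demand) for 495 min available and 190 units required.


Cycle time = available time / demand
= 495 / 190
= 2.61 min/unit


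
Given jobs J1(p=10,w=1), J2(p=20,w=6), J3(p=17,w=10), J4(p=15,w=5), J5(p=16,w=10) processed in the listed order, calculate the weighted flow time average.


Completion times:
  J1: C=10, w×C=1×10=10
  J2: C=30, w×C=6×30=180
  J3: C=47, w×C=10×47=470
  J4: C=62, w×C=5×62=310
  J5: C=78, w×C=10×78=780
Sum w×C = 1750
Sum w = 32
Weighted avg = 1750/32
= 54.69


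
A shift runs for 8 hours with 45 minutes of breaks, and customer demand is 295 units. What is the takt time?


Available = 8×60 - 45 = 435 min
Takt time = 435 / 295
= 1.47 min/unit


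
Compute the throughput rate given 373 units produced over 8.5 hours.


Throughput = units / time
= 373 / 8.5
= 43.9 units/hour


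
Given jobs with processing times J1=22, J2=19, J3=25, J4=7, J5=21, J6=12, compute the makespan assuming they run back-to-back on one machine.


Sequential makespan: sum all processing times
= 22 + 19 + 25 + 7 + 21 + 12
= 106 time units


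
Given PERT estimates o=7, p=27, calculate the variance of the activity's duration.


σ² = ((p - o) / 6)² = (p - o)² / 36
= (27 - 7)² / 36
= 20² / 36
= 400 / 36
= 11.1111


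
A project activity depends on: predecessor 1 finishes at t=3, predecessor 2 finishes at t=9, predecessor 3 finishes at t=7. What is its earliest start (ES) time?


ES = max of all predecessor completion times
Predecessors: [3, 9, 7]
ES = max(3, 9, 7)
= 9


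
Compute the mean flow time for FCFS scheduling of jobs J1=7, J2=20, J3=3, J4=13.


Completion times:
  J1: completes at 7
  J2: completes at 27
  J3: completes at 30
  J4: completes at 43
Sum = 107
Average = 107/4
= 26.75


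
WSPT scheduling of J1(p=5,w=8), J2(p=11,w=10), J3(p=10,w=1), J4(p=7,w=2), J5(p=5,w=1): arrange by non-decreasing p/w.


WSPT (Smith's rule): sort by p/w ascending
  J1: p/w = 5/8 = 0.625
  J2: p/w = 11/10 = 1.100
  J4: p/w = 7/2 = 3.500
  J5: p/w = 5/1 = 5.000
  J3: p/w = 10/1 = 10.000
Order: J1 → J2 → J4 → J5 → J3


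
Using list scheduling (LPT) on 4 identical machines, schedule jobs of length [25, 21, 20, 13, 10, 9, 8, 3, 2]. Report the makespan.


Jobs (LPT sorted): [25, 21, 20, 13, 10, 9, 8, 3, 2]
Machines: 4
  J=25 → Machine 1 (load: 0+25=25)
  J=21 → Machine 2 (load: 0+21=21)
  J=20 → Machine 3 (load: 0+20=20)
  J=13 → Machine 4 (load: 0+13=13)
  J=10 → Machine 4 (load: 13+10=23)
  J=9 → Machine 3 (load: 20+9=29)
  J=8 → Machine 2 (load: 21+8=29)
  J=3 → Machine 4 (load: 23+3=26)
  J=2 → Machine 1 (load: 25+2=27)
Machine loads: [27, 29, 29, 26]
Makespan = max = 29 time units


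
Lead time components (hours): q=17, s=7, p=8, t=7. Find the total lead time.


Lead time = queue + setup + processing + transit
= 17 + 7 + 8 + 7
= 39 hours


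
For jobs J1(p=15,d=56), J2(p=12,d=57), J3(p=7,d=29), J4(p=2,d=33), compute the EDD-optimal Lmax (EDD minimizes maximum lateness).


EDD order: J3 → J4 → J1 → J2
Completion and lateness:
  J3: C=7, d=29, L=7-29=-22
  J4: C=9, d=33, L=9-33=-24
  J1: C=24, d=56, L=24-56=-32
  J2: C=36, d=57, L=36-57=-21
Lmax = max(-22, -24, -32, -21)
= -21


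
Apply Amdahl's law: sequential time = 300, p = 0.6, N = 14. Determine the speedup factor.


Amdahl's law: T_p = T × ((1-p) + p/N)
= 300 × ((1-0.6) + 0.6/14)
= 300 × (0.40 + 0.0429)
= 300 × 0.4429
= 132.86
Speedup = 300/132.86
= 2.26×


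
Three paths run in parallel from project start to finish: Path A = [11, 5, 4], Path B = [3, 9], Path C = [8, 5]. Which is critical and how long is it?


Path A: 11 + 5 + 4 = 20
Path B: 3 + 9 = 12
Path C: 8 + 5 = 13
Critical path = longest = max(20, 12, 13)
= 20 (Path A)


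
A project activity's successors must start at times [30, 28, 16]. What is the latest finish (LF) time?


LF = min of all successor start times
Successors start at: [30, 28, 16]
LF = min(30, 28, 16)
= 16


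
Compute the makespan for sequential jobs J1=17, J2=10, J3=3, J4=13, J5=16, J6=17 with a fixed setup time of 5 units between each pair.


Makespan = Σ processing + (n-1) × setup
= (17 + 10 + 3 + 13 + 16 + 17) + (6-1)×5
= 76 + 25
= 101 time units


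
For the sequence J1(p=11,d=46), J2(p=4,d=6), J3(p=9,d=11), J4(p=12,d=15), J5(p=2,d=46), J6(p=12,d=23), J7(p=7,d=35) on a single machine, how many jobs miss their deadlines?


Completion vs due date:
  J1: C=11, d=46 → on time
  J2: C=15, d=6 → TARDY
  J3: C=24, d=11 → TARDY
  J4: C=36, d=15 → TARDY
  J5: C=38, d=46 → on time
  J6: C=50, d=23 → TARDY
  J7: C=57, d=35 → TARDY
Tardy jobs: J2, J3, J4, J6, J7
Count = 5


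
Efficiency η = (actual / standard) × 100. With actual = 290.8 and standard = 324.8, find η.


Efficiency = (actual / standard) × 100
= (290.8 / 324.8) × 100
= 89.5%


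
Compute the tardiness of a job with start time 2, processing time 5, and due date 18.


Completion = start + processing = 2 + 5 = 7
Tardiness = max(0, C - d) = max(0, 7 - 18)
= max(0, -11)
= 0


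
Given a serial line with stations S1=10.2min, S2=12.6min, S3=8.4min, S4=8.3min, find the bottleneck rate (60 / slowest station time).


Bottleneck = longest station time
Station times: [10.2, 12.6, 8.4, 8.3]
Max = 12.6 min
Rate = 60 / 12.6
= 4.76 units/hour (bottleneck: 12.6min)


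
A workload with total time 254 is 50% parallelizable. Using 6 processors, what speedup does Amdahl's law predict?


Amdahl's law: T_p = T × ((1-p) + p/N)
= 254 × ((1-0.5) + 0.5/6)
= 254 × (0.50 + 0.0833)
= 254 × 0.5833
= 148.17
Speedup = 254/148.17
= 1.71×


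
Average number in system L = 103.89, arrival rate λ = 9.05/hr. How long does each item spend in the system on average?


Little's law: L = λW → W = L / λ
= 103.89 / 9.05
= 11.48 hours


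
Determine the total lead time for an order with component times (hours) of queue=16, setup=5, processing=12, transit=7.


Lead time = queue + setup + processing + transit
= 16 + 5 + 12 + 7
= 40 hours


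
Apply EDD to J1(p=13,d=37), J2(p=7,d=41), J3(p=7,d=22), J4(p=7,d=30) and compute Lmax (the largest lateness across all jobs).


EDD order: J3 → J4 → J1 → J2
Completion and lateness:
  J3: C=7, d=22, L=7-22=-15
  J4: C=14, d=30, L=14-30=-16
  J1: C=27, d=37, L=27-37=-10
  J2: C=34, d=41, L=34-41=-7
Lmax = max(-15, -16, -10, -7)
= -7


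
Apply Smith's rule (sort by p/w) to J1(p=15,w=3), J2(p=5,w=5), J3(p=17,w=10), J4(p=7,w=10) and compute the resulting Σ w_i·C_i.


WSPT order (by p/w): J4 → J2 → J3 → J1
  J4: C=7, w·C=10×7=70
  J2: C=12, w·C=5×12=60
  J3: C=29, w·C=10×29=290
  J1: C=44, w·C=3×44=132
Σ w·C = 552
= 552


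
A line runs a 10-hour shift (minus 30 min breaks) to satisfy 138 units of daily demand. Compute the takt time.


Available = 10×60 - 30 = 570 min
Takt time = 570 / 138
= 4.13 min/unit


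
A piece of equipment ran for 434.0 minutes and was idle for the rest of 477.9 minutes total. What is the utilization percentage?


Utilization = busy / total × 100
= 434.0 / 477.9 × 100
= 90.8%


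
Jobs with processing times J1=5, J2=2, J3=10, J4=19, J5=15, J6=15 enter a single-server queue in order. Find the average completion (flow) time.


Completion times:
  J1: completes at 5
  J2: completes at 7
  J3: completes at 17
  J4: completes at 36
  J5: completes at 51
  J6: completes at 66
Sum = 182
Average = 182/6
= 30.33


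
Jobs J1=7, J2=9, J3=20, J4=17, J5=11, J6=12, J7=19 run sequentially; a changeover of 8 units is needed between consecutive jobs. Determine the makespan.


Makespan = Σ processing + (n-1) × setup
= (7 + 9 + 20 + 17 + 11 + 12 + 19) + (7-1)×8
= 95 + 48
= 143 time units


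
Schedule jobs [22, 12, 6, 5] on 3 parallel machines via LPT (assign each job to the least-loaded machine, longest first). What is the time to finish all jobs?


Jobs (LPT sorted): [22, 12, 6, 5]
Machines: 3
  J=22 → Machine 1 (load: 0+22=22)
  J=12 → Machine 2 (load: 0+12=12)
  J=6 → Machine 3 (load: 0+6=6)
  J=5 → Machine 3 (load: 6+5=11)
Machine loads: [22, 12, 11]
Makespan = max = 22 time units
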